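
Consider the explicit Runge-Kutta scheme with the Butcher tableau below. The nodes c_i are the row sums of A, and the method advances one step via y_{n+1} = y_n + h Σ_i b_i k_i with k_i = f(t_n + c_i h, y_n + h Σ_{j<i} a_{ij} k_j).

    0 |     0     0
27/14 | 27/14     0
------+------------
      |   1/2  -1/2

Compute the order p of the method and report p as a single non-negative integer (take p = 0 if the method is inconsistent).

0

b = (1/2, -1/2)
c = (0, 27/14)
Σ b_i: 1/2·1 + (-1/2)·1 = 0 ≠ 1 ⇒ order 0.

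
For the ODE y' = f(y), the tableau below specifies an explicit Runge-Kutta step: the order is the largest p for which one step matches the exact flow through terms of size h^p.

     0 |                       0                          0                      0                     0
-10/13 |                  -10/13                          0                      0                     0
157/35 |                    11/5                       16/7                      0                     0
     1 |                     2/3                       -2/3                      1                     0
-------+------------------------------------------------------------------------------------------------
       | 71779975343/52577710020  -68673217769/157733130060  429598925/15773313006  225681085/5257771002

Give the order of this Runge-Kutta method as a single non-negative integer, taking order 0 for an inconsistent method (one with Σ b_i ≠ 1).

b = (71779975343/52577710020, -68673217769/157733130060, 429598925/15773313006, 225681085/5257771002)
c = (0, -10/13, 157/35, 1)
Ac = (0, 0, -160/91, 6823/1365)
Σ b_i: 71779975343/52577710020·1 + (-68673217769/157733130060)·1 + 429598925/15773313006·1 + 225681085/5257771002·1 = 1 ✓
b·c: (-68673217769/157733130060)·(-10/13) + 429598925/15773313006·157/35 + 225681085/5257771002·1 = 1/2 ✓
b·c²: (-68673217769/157733130060)·100/169 + 429598925/15773313006·24649/1225 + 225681085/5257771002·1 = 1/3 ✓
b·Ac: 429598925/15773313006·(-160/91) + 225681085/5257771002·6823/1365 = 1/6 ✓
b·c³: (-68673217769/157733130060)·(-1000/2197) + 429598925/15773313006·3869893/42875 + 225681085/5257771002·1 = 461265669061/170877557565 ≠ 1/4 ⇒ order 3.
b·(c∘Ac): 429598925/15773313006·(-5024/637) + 225681085/5257771002·6823/1365 = -52125287/205053069078 ≠ 1/8
b·Ac²: 429598925/15773313006·1600/1183 + 225681085/5257771002·12252043/621075 = 234867078283/265809533990 ≠ 1/12
b·A²c: 225681085/5257771002·(-160/91) = -2579212400/34175511513 ≠ 1/24

3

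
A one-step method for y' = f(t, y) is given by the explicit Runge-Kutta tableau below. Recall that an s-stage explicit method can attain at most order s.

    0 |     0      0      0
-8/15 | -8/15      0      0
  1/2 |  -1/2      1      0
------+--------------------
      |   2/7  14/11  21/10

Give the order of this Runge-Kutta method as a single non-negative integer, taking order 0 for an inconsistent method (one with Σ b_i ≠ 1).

0

b = (2/7, 14/11, 21/10)
c = (0, -8/15, 1/2)
Ac = (0, 0, -8/15)
Σ b_i: 2/7·1 + 14/11·1 + 21/10·1 = 2817/770 ≠ 1 ⇒ order 0.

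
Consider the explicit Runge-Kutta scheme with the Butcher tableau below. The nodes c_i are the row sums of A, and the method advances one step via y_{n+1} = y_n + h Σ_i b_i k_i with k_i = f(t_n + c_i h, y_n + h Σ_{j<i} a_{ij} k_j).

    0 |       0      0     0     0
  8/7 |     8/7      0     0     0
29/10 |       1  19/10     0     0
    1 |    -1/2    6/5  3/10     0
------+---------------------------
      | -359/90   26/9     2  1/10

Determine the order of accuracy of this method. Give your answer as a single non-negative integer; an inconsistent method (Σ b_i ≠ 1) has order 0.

1

b = (-359/90, 26/9, 2, 1/10)
c = (0, 8/7, 29/10, 1)
Ac = (0, 0, 76/35, 1569/700)
Σ b_i: (-359/90)·1 + 26/9·1 + 2·1 + 1/10·1 = 1 ✓
b·c: 26/9·8/7 + 2·29/10 + 1/10·1 = 5797/630 ≠ 1/2 ⇒ order 1.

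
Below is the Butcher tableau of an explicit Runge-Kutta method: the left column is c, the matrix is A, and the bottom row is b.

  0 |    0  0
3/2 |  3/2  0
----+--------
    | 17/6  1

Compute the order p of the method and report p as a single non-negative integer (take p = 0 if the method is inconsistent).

b = (17/6, 1)
c = (0, 3/2)
Σ b_i: 17/6·1 + 1·1 = 23/6 ≠ 1 ⇒ order 0.

0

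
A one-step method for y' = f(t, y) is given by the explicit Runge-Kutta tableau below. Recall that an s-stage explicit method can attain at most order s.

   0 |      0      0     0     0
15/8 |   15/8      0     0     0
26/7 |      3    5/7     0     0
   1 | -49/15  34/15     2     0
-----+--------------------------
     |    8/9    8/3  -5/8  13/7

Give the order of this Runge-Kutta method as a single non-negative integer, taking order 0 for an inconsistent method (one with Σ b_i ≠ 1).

b = (8/9, 8/3, -5/8, 13/7)
c = (0, 15/8, 26/7, 1)
Ac = (0, 0, 75/56, 327/28)
Σ b_i: 8/9·1 + 8/3·1 + (-5/8)·1 + 13/7·1 = 2413/504 ≠ 1 ⇒ order 0.

0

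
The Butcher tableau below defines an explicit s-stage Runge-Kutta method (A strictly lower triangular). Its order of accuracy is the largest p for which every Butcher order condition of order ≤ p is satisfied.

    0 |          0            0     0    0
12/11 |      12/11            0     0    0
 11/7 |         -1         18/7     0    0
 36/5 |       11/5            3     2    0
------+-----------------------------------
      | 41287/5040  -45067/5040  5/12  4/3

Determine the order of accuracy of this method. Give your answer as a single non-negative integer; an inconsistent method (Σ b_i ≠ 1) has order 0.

b = (41287/5040, -45067/5040, 5/12, 4/3)
c = (0, 12/11, 11/7, 36/5)
Ac = (0, 0, 216/77, 494/77)
Σ b_i: 41287/5040·1 + (-45067/5040)·1 + 5/12·1 + 4/3·1 = 1 ✓
b·c: (-45067/5040)·12/11 + 5/12·11/7 + 4/3·36/5 = 1/2 ✓
b·c²: (-45067/5040)·144/121 + 5/12·121/49 + 4/3·1296/25 = 9622339/161700 ≠ 1/3 ⇒ order 2.
b·Ac: 5/12·216/77 + 4/3·494/77 = 2246/231 ≠ 1/6

2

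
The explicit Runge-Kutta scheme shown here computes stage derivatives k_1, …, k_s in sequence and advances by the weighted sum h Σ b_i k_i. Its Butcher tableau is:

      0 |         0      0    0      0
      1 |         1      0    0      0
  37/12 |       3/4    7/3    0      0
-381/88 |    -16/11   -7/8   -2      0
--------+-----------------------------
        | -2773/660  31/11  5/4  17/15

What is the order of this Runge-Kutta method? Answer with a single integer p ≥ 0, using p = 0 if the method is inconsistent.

b = (-2773/660, 31/11, 5/4, 17/15)
c = (0, 1, 37/12, -381/88)
Ac = (0, 0, 7/3, -169/24)
Σ b_i: (-2773/660)·1 + 31/11·1 + 5/4·1 + 17/15·1 = 1 ✓
b·c: 31/11·1 + 5/4·37/12 + 17/15·(-381/88) = 4661/2640 ≠ 1/2 ⇒ order 1.

1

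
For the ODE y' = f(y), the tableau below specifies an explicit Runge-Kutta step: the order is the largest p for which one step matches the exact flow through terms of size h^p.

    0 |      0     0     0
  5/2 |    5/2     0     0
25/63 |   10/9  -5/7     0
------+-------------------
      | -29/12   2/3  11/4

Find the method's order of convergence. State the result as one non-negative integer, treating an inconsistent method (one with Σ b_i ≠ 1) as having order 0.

1

b = (-29/12, 2/3, 11/4)
c = (0, 5/2, 25/63)
Ac = (0, 0, -25/14)
Σ b_i: (-29/12)·1 + 2/3·1 + 11/4·1 = 1 ✓
b·c: 2/3·5/2 + 11/4·25/63 = 695/252 ≠ 1/2 ⇒ order 1.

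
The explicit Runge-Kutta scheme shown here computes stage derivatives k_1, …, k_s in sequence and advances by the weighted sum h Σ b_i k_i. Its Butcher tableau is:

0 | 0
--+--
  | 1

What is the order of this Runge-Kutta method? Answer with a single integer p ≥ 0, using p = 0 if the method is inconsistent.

1

b = (1)
c = (0)
Σ b_i: 1·1 = 1 ✓; 1 stage ⇒ order 1.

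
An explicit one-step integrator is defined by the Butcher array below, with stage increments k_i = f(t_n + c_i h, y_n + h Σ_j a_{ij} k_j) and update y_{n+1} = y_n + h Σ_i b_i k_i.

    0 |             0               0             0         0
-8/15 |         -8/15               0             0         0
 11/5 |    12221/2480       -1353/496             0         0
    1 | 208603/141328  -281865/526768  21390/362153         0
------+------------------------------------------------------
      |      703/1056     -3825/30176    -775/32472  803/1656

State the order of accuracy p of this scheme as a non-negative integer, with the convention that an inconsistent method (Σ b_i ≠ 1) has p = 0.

b = (703/1056, -3825/30176, -775/32472, 803/1656)
c = (0, -8/15, 11/5, 1)
Ac = (0, 0, 451/310, 667/1606)
Σ b_i: 703/1056·1 + (-3825/30176)·1 + (-775/32472)·1 + 803/1656·1 = 1 ✓
b·c: (-3825/30176)·(-8/15) + (-775/32472)·11/5 + 803/1656·1 = 1/2 ✓
b·c²: (-3825/30176)·64/225 + (-775/32472)·121/25 + 803/1656·1 = 1/3 ✓
b·Ac: (-775/32472)·451/310 + 803/1656·667/1606 = 1/6 ✓
b·c³: (-3825/30176)·(-512/3375) + (-775/32472)·1331/125 + 803/1656·1 = 1/4 ✓
b·(c∘Ac): (-775/32472)·4961/1550 + 803/1656·667/1606 = 1/8 ✓
b·Ac²: (-775/32472)·(-1804/2325) + 803/1656·322/2409 = 1/12 ✓
b·A²c: 803/1656·69/803 = 1/24 ✓; 4 stages ⇒ order 4.

4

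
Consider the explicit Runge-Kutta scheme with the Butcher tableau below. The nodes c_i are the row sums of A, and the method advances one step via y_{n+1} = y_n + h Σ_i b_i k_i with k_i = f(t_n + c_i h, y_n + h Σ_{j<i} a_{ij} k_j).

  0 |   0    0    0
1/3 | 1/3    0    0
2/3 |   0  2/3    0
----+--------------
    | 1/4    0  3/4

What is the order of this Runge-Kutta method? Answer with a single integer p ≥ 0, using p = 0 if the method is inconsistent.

b = (1/4, 0, 3/4)
c = (0, 1/3, 2/3)
Ac = (0, 0, 2/9)
Σ b_i: 1/4·1 + 3/4·1 = 1 ✓
b·c: 3/4·2/3 = 1/2 ✓
b·c²: 3/4·4/9 = 1/3 ✓
b·Ac: 3/4·2/9 = 1/6 ✓; 3 stages ⇒ order 3.

3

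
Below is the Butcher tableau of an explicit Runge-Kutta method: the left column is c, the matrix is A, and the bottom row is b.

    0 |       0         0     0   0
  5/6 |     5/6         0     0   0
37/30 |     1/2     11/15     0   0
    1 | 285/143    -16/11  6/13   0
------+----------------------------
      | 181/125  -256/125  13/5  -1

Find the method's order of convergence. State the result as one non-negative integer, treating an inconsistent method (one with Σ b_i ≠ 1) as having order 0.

b = (181/125, -256/125, 13/5, -1)
c = (0, 5/6, 37/30, 1)
Ac = (0, 0, 11/18, -1379/2145)
Σ b_i: 181/125·1 + (-256/125)·1 + 13/5·1 + (-1)·1 = 1 ✓
b·c: (-256/125)·5/6 + 13/5·37/30 + (-1)·1 = 1/2 ✓
b·c²: (-256/125)·25/36 + 13/5·1369/900 + (-1)·1 = 2299/1500 ≠ 1/3 ⇒ order 2.
b·Ac: 13/5·11/18 + (-1)·(-1379/2145) = 28723/12870 ≠ 1/6

2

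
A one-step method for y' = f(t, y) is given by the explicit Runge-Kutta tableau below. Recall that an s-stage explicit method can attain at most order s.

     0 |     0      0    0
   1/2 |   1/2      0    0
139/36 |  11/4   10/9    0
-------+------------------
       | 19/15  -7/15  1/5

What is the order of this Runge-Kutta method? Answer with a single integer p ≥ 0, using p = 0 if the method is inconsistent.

1

b = (19/15, -7/15, 1/5)
c = (0, 1/2, 139/36)
Ac = (0, 0, 5/9)
Σ b_i: 19/15·1 + (-7/15)·1 + 1/5·1 = 1 ✓
b·c: (-7/15)·1/2 + 1/5·139/36 = 97/180 ≠ 1/2 ⇒ order 1.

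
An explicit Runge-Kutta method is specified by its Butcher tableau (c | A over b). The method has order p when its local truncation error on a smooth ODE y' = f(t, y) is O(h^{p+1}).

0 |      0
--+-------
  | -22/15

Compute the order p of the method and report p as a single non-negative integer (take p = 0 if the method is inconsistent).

0

b = (-22/15)
c = (0)
Σ b_i: (-22/15)·1 = -22/15 ≠ 1 ⇒ order 0.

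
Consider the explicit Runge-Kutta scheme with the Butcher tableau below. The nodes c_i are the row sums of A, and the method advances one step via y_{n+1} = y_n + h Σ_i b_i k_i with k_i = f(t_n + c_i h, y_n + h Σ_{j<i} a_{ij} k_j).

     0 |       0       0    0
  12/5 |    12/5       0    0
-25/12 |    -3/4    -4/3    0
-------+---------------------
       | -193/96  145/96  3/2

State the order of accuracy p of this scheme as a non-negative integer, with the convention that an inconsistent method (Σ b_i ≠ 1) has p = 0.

b = (-193/96, 145/96, 3/2)
c = (0, 12/5, -25/12)
Ac = (0, 0, -16/5)
Σ b_i: (-193/96)·1 + 145/96·1 + 3/2·1 = 1 ✓
b·c: 145/96·12/5 + 3/2·(-25/12) = 1/2 ✓
b·c²: 145/96·144/25 + 3/2·625/144 = 7301/480 ≠ 1/3 ⇒ order 2.
b·Ac: 3/2·(-16/5) = -24/5 ≠ 1/6

2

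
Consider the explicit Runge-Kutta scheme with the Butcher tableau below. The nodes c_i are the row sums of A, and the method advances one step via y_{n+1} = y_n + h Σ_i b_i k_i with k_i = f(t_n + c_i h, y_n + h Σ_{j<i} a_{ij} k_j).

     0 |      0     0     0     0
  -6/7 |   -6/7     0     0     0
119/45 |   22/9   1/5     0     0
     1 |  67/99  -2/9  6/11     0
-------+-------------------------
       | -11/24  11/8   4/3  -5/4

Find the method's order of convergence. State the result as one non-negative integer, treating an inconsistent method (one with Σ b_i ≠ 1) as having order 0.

b = (-11/24, 11/8, 4/3, -5/4)
c = (0, -6/7, 119/45, 1)
Ac = (0, 0, -6/35, 1886/1155)
Σ b_i: (-11/24)·1 + 11/8·1 + 4/3·1 + (-5/4)·1 = 1 ✓
b·c: 11/8·(-6/7) + 4/3·119/45 + (-5/4)·1 = 1037/945 ≠ 1/2 ⇒ order 1.

1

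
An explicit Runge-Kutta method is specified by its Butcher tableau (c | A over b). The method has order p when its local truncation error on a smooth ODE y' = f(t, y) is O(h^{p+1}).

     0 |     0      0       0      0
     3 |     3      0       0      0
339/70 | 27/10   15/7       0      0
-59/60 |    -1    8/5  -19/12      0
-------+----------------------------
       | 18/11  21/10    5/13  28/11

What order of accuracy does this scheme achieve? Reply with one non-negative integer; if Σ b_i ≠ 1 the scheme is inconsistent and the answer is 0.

b = (18/11, 21/10, 5/13, 28/11)
c = (0, 3, 339/70, -59/60)
Ac = (0, 0, 45/7, -803/280)
Σ b_i: 18/11·1 + 21/10·1 + 5/13·1 + 28/11·1 = 9533/1430 ≠ 1 ⇒ order 0.

0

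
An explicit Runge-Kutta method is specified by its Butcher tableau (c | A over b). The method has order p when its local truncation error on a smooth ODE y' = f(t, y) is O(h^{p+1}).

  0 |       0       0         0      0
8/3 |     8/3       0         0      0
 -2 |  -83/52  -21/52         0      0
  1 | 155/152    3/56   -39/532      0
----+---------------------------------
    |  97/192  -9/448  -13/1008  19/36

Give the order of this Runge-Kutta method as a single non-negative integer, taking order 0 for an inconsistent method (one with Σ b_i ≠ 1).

4

b = (97/192, -9/448, -13/1008, 19/36)
c = (0, 8/3, -2, 1)
Ac = (0, 0, -14/13, 11/38)
Σ b_i: 97/192·1 + (-9/448)·1 + (-13/1008)·1 + 19/36·1 = 1 ✓
b·c: (-9/448)·8/3 + (-13/1008)·(-2) + 19/36·1 = 1/2 ✓
b·c²: (-9/448)·64/9 + (-13/1008)·4 + 19/36·1 = 1/3 ✓
b·Ac: (-13/1008)·(-14/13) + 19/36·11/38 = 1/6 ✓
b·c³: (-9/448)·512/27 + (-13/1008)·(-8) + 19/36·1 = 1/4 ✓
b·(c∘Ac): (-13/1008)·28/13 + 19/36·11/38 = 1/8 ✓
b·Ac²: (-13/1008)·(-112/39) + 19/36·5/57 = 1/12 ✓
b·A²c: 19/36·3/38 = 1/24 ✓; 4 stages ⇒ order 4.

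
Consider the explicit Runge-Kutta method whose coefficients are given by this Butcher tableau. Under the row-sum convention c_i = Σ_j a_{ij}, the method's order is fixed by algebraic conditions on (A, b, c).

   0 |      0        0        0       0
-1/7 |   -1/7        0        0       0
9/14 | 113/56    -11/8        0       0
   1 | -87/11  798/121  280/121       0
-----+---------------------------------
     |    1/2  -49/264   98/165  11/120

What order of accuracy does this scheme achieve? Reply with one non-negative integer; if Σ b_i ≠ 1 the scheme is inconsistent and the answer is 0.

4

b = (1/2, -49/264, 98/165, 11/120)
c = (0, -1/7, 9/14, 1)
Ac = (0, 0, 11/56, 6/11)
Σ b_i: 1/2·1 + (-49/264)·1 + 98/165·1 + 11/120·1 = 1 ✓
b·c: (-49/264)·(-1/7) + 98/165·9/14 + 11/120·1 = 1/2 ✓
b·c²: (-49/264)·1/49 + 98/165·81/196 + 11/120·1 = 1/3 ✓
b·Ac: 98/165·11/56 + 11/120·6/11 = 1/6 ✓
b·c³: (-49/264)·(-1/343) + 98/165·729/2744 + 11/120·1 = 1/4 ✓
b·(c∘Ac): 98/165·99/784 + 11/120·6/11 = 1/8 ✓
b·Ac²: 98/165·(-11/392) + 11/120·12/11 = 1/12 ✓
b·A²c: 11/120·5/11 = 1/24 ✓; 4 stages ⇒ order 4.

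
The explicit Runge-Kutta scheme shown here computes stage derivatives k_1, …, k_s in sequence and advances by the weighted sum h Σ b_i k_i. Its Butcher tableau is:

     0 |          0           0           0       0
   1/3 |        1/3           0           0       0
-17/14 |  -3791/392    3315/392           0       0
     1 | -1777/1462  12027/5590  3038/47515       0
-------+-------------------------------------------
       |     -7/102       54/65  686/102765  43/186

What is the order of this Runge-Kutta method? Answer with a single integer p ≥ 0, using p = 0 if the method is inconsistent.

4

b = (-7/102, 54/65, 686/102765, 43/186)
c = (0, 1/3, -17/14, 1)
Ac = (0, 0, 1105/392, 55/86)
Σ b_i: (-7/102)·1 + 54/65·1 + 686/102765·1 + 43/186·1 = 1 ✓
b·c: 54/65·1/3 + 686/102765·(-17/14) + 43/186·1 = 1/2 ✓
b·c²: 54/65·1/9 + 686/102765·289/196 + 43/186·1 = 1/3 ✓
b·Ac: 686/102765·1105/392 + 43/186·55/86 = 1/6 ✓
b·c³: 54/65·1/27 + 686/102765·(-4913/2744) + 43/186·1 = 1/4 ✓
b·(c∘Ac): 686/102765·(-18785/5488) + 43/186·55/86 = 1/8 ✓
b·Ac²: 686/102765·1105/1176 + 43/186·1/3 = 1/12 ✓
b·A²c: 43/186·31/172 = 1/24 ✓; 4 stages ⇒ order 4.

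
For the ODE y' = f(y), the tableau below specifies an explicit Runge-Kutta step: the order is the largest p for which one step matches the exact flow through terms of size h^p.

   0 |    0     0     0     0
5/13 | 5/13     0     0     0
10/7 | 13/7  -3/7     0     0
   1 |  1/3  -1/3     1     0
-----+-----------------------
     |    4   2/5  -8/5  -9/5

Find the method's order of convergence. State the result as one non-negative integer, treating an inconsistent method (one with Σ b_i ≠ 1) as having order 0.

1

b = (4, 2/5, -8/5, -9/5)
c = (0, 5/13, 10/7, 1)
Ac = (0, 0, -15/91, 355/273)
Σ b_i: 4·1 + 2/5·1 + (-8/5)·1 + (-9/5)·1 = 1 ✓
b·c: 2/5·5/13 + (-8/5)·10/7 + (-9/5)·1 = -1789/455 ≠ 1/2 ⇒ order 1.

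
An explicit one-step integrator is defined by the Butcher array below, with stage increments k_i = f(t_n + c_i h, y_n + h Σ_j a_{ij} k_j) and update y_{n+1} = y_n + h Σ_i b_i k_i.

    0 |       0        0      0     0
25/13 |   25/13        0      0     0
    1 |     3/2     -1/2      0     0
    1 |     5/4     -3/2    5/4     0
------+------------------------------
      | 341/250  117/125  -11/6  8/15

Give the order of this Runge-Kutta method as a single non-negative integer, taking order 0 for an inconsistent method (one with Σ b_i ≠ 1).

2

b = (341/250, 117/125, -11/6, 8/15)
c = (0, 25/13, 1, 1)
Ac = (0, 0, -25/26, -85/52)
Σ b_i: 341/250·1 + 117/125·1 + (-11/6)·1 + 8/15·1 = 1 ✓
b·c: 117/125·25/13 + (-11/6)·1 + 8/15·1 = 1/2 ✓
b·c²: 117/125·625/169 + (-11/6)·1 + 8/15·1 = 281/130 ≠ 1/3 ⇒ order 2.
b·Ac: (-11/6)·(-25/26) + 8/15·(-85/52) = 139/156 ≠ 1/6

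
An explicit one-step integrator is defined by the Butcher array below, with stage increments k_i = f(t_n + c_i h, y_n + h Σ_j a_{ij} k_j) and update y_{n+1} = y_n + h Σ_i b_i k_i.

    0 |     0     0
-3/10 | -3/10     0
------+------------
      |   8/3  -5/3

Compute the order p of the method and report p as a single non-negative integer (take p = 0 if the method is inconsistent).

2

b = (8/3, -5/3)
c = (0, -3/10)
Σ b_i: 8/3·1 + (-5/3)·1 = 1 ✓
b·c: (-5/3)·(-3/10) = 1/2 ✓; 2 stages ⇒ order 2.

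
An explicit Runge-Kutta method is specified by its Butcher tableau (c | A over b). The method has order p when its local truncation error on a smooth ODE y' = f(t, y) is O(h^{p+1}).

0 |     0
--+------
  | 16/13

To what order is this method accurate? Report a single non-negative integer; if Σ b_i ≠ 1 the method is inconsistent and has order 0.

0

b = (16/13)
c = (0)
Σ b_i: 16/13·1 = 16/13 ≠ 1 ⇒ order 0.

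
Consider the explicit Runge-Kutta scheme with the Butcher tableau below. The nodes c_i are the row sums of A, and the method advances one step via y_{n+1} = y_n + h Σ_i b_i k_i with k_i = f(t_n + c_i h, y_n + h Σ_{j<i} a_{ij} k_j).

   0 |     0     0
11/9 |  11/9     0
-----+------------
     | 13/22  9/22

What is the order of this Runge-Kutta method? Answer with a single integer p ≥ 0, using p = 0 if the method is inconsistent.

2

b = (13/22, 9/22)
c = (0, 11/9)
Σ b_i: 13/22·1 + 9/22·1 = 1 ✓
b·c: 9/22·11/9 = 1/2 ✓; 2 stages ⇒ order 2.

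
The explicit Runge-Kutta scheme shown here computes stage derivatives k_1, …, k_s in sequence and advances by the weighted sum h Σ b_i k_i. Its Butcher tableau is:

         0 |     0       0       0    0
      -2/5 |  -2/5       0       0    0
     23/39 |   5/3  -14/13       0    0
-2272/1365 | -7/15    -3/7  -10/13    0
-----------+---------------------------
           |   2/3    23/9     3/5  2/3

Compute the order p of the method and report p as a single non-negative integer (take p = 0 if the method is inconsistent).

0

b = (2/3, 23/9, 3/5, 2/3)
c = (0, -2/5, 23/39, -2272/1365)
Ac = (0, 0, 28/65, -5008/17745)
Σ b_i: 2/3·1 + 23/9·1 + 3/5·1 + 2/3·1 = 202/45 ≠ 1 ⇒ order 0.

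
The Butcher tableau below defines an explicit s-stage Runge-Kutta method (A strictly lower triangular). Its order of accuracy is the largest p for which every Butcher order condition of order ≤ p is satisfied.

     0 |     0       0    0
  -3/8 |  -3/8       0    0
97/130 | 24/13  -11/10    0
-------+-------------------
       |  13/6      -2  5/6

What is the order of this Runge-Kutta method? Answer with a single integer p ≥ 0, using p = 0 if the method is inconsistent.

b = (13/6, -2, 5/6)
c = (0, -3/8, 97/130)
Ac = (0, 0, 33/80)
Σ b_i: 13/6·1 + (-2)·1 + 5/6·1 = 1 ✓
b·c: (-2)·(-3/8) + 5/6·97/130 = 107/78 ≠ 1/2 ⇒ order 1.

1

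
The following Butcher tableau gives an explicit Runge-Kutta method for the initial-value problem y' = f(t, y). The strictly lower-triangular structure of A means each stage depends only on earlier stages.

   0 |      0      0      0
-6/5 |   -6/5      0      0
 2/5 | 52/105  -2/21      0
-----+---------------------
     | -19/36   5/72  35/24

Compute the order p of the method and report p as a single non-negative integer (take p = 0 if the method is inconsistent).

3

b = (-19/36, 5/72, 35/24)
c = (0, -6/5, 2/5)
Ac = (0, 0, 4/35)
Σ b_i: (-19/36)·1 + 5/72·1 + 35/24·1 = 1 ✓
b·c: 5/72·(-6/5) + 35/24·2/5 = 1/2 ✓
b·c²: 5/72·36/25 + 35/24·4/25 = 1/3 ✓
b·Ac: 35/24·4/35 = 1/6 ✓; 3 stages ⇒ order 3.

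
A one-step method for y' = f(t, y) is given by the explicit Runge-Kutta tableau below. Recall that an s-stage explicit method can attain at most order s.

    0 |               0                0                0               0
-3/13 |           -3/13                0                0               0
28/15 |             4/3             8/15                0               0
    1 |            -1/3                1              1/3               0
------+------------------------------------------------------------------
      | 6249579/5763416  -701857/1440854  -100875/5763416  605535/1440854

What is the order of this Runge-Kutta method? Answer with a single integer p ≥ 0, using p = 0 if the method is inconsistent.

3

b = (6249579/5763416, -701857/1440854, -100875/5763416, 605535/1440854)
c = (0, -3/13, 28/15, 1)
Ac = (0, 0, -8/65, 229/585)
Σ b_i: 6249579/5763416·1 + (-701857/1440854)·1 + (-100875/5763416)·1 + 605535/1440854·1 = 1 ✓
b·c: (-701857/1440854)·(-3/13) + (-100875/5763416)·28/15 + 605535/1440854·1 = 1/2 ✓
b·c²: (-701857/1440854)·9/169 + (-100875/5763416)·784/225 + 605535/1440854·1 = 1/3 ✓
b·Ac: (-100875/5763416)·(-8/65) + 605535/1440854·229/585 = 1/6 ✓
b·c³: (-701857/1440854)·(-27/2197) + (-100875/5763416)·21952/3375 + 605535/1440854·1 = 26332619/84289959 ≠ 1/4 ⇒ order 3.
b·(c∘Ac): (-100875/5763416)·(-224/975) + 605535/1440854·229/585 = 728497/4322562 ≠ 1/8
b·Ac²: (-100875/5763416)·24/845 + 605535/1440854·138571/114075 = 429886573/842899590 ≠ 1/12
b·A²c: 605535/1440854·(-8/195) = -161476/9365551 ≠ 1/24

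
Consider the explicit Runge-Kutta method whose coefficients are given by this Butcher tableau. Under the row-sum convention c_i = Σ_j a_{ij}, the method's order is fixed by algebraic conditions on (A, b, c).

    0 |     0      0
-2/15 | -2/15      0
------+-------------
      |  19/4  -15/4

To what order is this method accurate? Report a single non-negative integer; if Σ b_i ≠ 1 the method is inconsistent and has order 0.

b = (19/4, -15/4)
c = (0, -2/15)
Σ b_i: 19/4·1 + (-15/4)·1 = 1 ✓
b·c: (-15/4)·(-2/15) = 1/2 ✓; 2 stages ⇒ order 2.

2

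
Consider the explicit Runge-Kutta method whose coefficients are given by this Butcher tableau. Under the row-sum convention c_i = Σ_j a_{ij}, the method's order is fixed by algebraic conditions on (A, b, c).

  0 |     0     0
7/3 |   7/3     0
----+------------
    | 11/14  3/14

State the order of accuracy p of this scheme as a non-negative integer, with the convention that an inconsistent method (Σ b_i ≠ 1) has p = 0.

2

b = (11/14, 3/14)
c = (0, 7/3)
Σ b_i: 11/14·1 + 3/14·1 = 1 ✓
b·c: 3/14·7/3 = 1/2 ✓; 2 stages ⇒ order 2.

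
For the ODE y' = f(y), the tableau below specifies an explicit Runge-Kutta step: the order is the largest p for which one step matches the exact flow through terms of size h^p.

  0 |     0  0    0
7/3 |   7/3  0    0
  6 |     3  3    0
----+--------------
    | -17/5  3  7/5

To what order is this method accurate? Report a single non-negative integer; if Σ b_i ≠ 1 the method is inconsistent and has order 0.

1

b = (-17/5, 3, 7/5)
c = (0, 7/3, 6)
Ac = (0, 0, 7)
Σ b_i: (-17/5)·1 + 3·1 + 7/5·1 = 1 ✓
b·c: 3·7/3 + 7/5·6 = 77/5 ≠ 1/2 ⇒ order 1.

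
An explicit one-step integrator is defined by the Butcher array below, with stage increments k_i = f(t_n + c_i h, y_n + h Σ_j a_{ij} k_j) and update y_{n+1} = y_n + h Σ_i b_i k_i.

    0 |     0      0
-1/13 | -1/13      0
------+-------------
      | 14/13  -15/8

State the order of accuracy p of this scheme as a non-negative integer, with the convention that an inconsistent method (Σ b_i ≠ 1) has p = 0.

0

b = (14/13, -15/8)
c = (0, -1/13)
Σ b_i: 14/13·1 + (-15/8)·1 = -83/104 ≠ 1 ⇒ order 0.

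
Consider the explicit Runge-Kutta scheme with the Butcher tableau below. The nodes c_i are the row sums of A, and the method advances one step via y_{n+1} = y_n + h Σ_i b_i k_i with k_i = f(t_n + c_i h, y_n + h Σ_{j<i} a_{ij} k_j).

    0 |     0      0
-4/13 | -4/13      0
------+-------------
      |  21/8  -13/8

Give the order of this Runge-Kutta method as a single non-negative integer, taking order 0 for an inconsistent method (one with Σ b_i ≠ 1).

2

b = (21/8, -13/8)
c = (0, -4/13)
Σ b_i: 21/8·1 + (-13/8)·1 = 1 ✓
b·c: (-13/8)·(-4/13) = 1/2 ✓; 2 stages ⇒ order 2.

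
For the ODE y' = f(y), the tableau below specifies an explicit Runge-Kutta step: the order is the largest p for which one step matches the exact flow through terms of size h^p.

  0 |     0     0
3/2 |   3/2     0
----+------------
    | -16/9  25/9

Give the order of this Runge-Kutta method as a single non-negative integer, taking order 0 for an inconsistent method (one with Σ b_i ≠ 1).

b = (-16/9, 25/9)
c = (0, 3/2)
Σ b_i: (-16/9)·1 + 25/9·1 = 1 ✓
b·c: 25/9·3/2 = 25/6 ≠ 1/2 ⇒ order 1.

1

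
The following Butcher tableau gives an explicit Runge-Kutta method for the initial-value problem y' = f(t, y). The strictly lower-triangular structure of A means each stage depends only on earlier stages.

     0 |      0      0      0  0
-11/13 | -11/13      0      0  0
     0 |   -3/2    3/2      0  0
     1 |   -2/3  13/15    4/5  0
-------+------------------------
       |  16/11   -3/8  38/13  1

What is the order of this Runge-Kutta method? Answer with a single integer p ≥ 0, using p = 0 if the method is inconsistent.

b = (16/11, -3/8, 38/13, 1)
c = (0, -11/13, 0, 1)
Ac = (0, 0, -33/26, -11/15)
Σ b_i: 16/11·1 + (-3/8)·1 + 38/13·1 + 1·1 = 5723/1144 ≠ 1 ⇒ order 0.

0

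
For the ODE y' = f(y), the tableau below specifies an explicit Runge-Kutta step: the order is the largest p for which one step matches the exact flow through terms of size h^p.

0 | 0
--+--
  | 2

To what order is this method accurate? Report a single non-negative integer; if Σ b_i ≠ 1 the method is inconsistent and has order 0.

b = (2)
c = (0)
Σ b_i: 2·1 = 2 ≠ 1 ⇒ order 0.

0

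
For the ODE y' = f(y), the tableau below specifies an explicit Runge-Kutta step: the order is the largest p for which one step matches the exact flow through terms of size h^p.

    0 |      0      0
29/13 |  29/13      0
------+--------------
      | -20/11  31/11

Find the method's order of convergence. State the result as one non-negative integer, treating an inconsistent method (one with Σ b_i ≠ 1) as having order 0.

b = (-20/11, 31/11)
c = (0, 29/13)
Σ b_i: (-20/11)·1 + 31/11·1 = 1 ✓
b·c: 31/11·29/13 = 899/143 ≠ 1/2 ⇒ order 1.

1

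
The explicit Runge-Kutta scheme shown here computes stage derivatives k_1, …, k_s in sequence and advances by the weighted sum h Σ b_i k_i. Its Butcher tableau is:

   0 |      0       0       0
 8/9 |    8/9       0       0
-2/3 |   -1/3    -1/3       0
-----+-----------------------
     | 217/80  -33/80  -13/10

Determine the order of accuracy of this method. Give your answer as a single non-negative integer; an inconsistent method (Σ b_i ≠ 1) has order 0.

2

b = (217/80, -33/80, -13/10)
c = (0, 8/9, -2/3)
Ac = (0, 0, -8/27)
Σ b_i: 217/80·1 + (-33/80)·1 + (-13/10)·1 = 1 ✓
b·c: (-33/80)·8/9 + (-13/10)·(-2/3) = 1/2 ✓
b·c²: (-33/80)·64/81 + (-13/10)·4/9 = -122/135 ≠ 1/3 ⇒ order 2.
b·Ac: (-13/10)·(-8/27) = 52/135 ≠ 1/6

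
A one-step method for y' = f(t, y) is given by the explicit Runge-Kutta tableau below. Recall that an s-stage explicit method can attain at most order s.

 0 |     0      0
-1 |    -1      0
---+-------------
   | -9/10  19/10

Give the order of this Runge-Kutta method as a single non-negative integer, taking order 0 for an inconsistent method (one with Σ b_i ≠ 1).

1

b = (-9/10, 19/10)
c = (0, -1)
Σ b_i: (-9/10)·1 + 19/10·1 = 1 ✓
b·c: 19/10·(-1) = -19/10 ≠ 1/2 ⇒ order 1.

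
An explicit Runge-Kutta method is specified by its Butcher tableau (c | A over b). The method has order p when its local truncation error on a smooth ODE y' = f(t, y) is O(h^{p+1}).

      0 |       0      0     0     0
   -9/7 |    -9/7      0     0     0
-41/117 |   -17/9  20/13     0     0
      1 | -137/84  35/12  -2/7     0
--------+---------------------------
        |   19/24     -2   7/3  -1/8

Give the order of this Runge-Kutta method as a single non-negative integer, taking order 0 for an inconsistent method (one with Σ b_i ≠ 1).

1

b = (19/24, -2, 7/3, -1/8)
c = (0, -9/7, -41/117, 1)
Ac = (0, 0, -180/91, -11957/3276)
Σ b_i: 19/24·1 + (-2)·1 + 7/3·1 + (-1/8)·1 = 1 ✓
b·c: (-2)·(-9/7) + 7/3·(-41/117) + (-1/8)·1 = 32015/19656 ≠ 1/2 ⇒ order 1.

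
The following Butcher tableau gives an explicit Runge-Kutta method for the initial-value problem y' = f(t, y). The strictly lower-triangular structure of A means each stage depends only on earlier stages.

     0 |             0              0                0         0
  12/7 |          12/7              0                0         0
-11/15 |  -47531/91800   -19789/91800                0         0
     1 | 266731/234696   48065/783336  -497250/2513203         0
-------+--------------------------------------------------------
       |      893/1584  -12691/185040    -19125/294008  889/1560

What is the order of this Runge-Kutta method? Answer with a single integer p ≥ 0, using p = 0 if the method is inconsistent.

b = (893/1584, -12691/185040, -19125/294008, 889/1560)
c = (0, 12/7, -11/15, 1)
Ac = (0, 0, -2827/7650, 445/1778)
Σ b_i: 893/1584·1 + (-12691/185040)·1 + (-19125/294008)·1 + 889/1560·1 = 1 ✓
b·c: (-12691/185040)·12/7 + (-19125/294008)·(-11/15) + 889/1560·1 = 1/2 ✓
b·c²: (-12691/185040)·144/49 + (-19125/294008)·121/225 + 889/1560·1 = 1/3 ✓
b·Ac: (-19125/294008)·(-2827/7650) + 889/1560·445/1778 = 1/6 ✓
b·c³: (-12691/185040)·1728/343 + (-19125/294008)·(-1331/3375) + 889/1560·1 = 1/4 ✓
b·(c∘Ac): (-19125/294008)·31097/114750 + 889/1560·445/1778 = 1/8 ✓
b·Ac²: (-19125/294008)·(-5654/8925) + 889/1560·460/6223 = 1/12 ✓
b·A²c: 889/1560·65/889 = 1/24 ✓; 4 stages ⇒ order 4.

4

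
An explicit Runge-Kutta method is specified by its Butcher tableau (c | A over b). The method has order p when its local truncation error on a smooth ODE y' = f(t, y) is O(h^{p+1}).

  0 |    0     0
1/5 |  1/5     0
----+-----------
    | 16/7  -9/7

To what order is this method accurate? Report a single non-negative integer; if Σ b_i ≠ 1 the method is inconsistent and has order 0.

1

b = (16/7, -9/7)
c = (0, 1/5)
Σ b_i: 16/7·1 + (-9/7)·1 = 1 ✓
b·c: (-9/7)·1/5 = -9/35 ≠ 1/2 ⇒ order 1.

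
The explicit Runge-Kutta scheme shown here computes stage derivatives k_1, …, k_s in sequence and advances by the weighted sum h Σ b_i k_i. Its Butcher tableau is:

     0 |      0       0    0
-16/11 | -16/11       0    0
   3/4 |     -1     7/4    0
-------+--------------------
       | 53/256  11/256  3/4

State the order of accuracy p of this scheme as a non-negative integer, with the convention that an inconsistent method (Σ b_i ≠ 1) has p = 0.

b = (53/256, 11/256, 3/4)
c = (0, -16/11, 3/4)
Ac = (0, 0, -28/11)
Σ b_i: 53/256·1 + 11/256·1 + 3/4·1 = 1 ✓
b·c: 11/256·(-16/11) + 3/4·3/4 = 1/2 ✓
b·c²: 11/256·256/121 + 3/4·9/16 = 361/704 ≠ 1/3 ⇒ order 2.
b·Ac: 3/4·(-28/11) = -21/11 ≠ 1/6

2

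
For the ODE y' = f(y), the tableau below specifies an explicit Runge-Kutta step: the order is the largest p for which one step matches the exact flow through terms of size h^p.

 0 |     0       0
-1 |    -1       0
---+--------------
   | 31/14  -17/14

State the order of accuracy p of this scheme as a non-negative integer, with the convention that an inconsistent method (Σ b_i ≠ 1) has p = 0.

b = (31/14, -17/14)
c = (0, -1)
Σ b_i: 31/14·1 + (-17/14)·1 = 1 ✓
b·c: (-17/14)·(-1) = 17/14 ≠ 1/2 ⇒ order 1.

1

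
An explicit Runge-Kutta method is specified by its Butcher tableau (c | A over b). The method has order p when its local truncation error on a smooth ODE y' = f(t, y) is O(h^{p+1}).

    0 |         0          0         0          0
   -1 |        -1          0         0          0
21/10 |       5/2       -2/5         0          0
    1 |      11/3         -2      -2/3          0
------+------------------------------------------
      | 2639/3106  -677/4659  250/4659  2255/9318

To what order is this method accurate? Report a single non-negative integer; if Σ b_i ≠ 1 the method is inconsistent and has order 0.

3

b = (2639/3106, -677/4659, 250/4659, 2255/9318)
c = (0, -1, 21/10, 1)
Ac = (0, 0, 2/5, 3/5)
Σ b_i: 2639/3106·1 + (-677/4659)·1 + 250/4659·1 + 2255/9318·1 = 1 ✓
b·c: (-677/4659)·(-1) + 250/4659·21/10 + 2255/9318·1 = 1/2 ✓
b·c²: (-677/4659)·1 + 250/4659·441/100 + 2255/9318·1 = 1/3 ✓
b·Ac: 250/4659·2/5 + 2255/9318·3/5 = 1/6 ✓
b·c³: (-677/4659)·(-1) + 250/4659·9261/1000 + 2255/9318·1 = 5493/6212 ≠ 1/4 ⇒ order 3.
b·(c∘Ac): 250/4659·21/25 + 2255/9318·3/5 = 591/3106 ≠ 1/8
b·Ac²: 250/4659·(-2/5) + 2255/9318·(-247/50) = -37799/31060 ≠ 1/12
b·A²c: 2255/9318·(-4/15) = -902/13977 ≠ 1/24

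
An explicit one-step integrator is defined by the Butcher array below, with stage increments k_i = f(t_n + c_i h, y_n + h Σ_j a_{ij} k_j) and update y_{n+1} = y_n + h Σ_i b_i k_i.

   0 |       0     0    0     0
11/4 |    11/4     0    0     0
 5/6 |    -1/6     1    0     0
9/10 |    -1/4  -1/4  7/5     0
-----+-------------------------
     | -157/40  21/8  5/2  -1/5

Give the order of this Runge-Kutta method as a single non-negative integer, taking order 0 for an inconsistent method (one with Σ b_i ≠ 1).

b = (-157/40, 21/8, 5/2, -1/5)
c = (0, 11/4, 5/6, 9/10)
Ac = (0, 0, 11/4, 23/48)
Σ b_i: (-157/40)·1 + 21/8·1 + 5/2·1 + (-1/5)·1 = 1 ✓
b·c: 21/8·11/4 + 5/2·5/6 + (-1/5)·9/10 = 21893/2400 ≠ 1/2 ⇒ order 1.

1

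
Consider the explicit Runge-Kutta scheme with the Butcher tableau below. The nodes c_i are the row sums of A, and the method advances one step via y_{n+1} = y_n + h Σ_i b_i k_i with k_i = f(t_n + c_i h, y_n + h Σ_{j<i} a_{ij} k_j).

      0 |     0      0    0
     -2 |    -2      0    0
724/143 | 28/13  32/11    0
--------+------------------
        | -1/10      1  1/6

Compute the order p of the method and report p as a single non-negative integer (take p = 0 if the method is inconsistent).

b = (-1/10, 1, 1/6)
c = (0, -2, 724/143)
Ac = (0, 0, -64/11)
Σ b_i: (-1/10)·1 + 1·1 + 1/6·1 = 16/15 ≠ 1 ⇒ order 0.

0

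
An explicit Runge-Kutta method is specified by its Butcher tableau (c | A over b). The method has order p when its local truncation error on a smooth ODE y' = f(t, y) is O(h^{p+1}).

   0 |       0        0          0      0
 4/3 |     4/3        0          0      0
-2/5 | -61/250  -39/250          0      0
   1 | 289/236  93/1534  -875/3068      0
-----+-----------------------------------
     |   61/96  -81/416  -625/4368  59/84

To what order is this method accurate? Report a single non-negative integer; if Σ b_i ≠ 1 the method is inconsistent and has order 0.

4

b = (61/96, -81/416, -625/4368, 59/84)
c = (0, 4/3, -2/5, 1)
Ac = (0, 0, -26/125, 23/118)
Σ b_i: 61/96·1 + (-81/416)·1 + (-625/4368)·1 + 59/84·1 = 1 ✓
b·c: (-81/416)·4/3 + (-625/4368)·(-2/5) + 59/84·1 = 1/2 ✓
b·c²: (-81/416)·16/9 + (-625/4368)·4/25 + 59/84·1 = 1/3 ✓
b·Ac: (-625/4368)·(-26/125) + 59/84·23/118 = 1/6 ✓
b·c³: (-81/416)·64/27 + (-625/4368)·(-8/125) + 59/84·1 = 1/4 ✓
b·(c∘Ac): (-625/4368)·52/625 + 59/84·23/118 = 1/8 ✓
b·Ac²: (-625/4368)·(-104/375) + 59/84·11/177 = 1/12 ✓
b·A²c: 59/84·7/118 = 1/24 ✓; 4 stages ⇒ order 4.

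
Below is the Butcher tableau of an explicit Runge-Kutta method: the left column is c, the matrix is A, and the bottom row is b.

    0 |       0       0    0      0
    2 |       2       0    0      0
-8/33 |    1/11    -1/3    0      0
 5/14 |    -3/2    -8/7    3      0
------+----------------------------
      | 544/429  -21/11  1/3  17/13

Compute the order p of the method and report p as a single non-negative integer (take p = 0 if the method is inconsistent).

b = (544/429, -21/11, 1/3, 17/13)
c = (0, 2, -8/33, 5/14)
Ac = (0, 0, -2/3, -232/77)
Σ b_i: 544/429·1 + (-21/11)·1 + 1/3·1 + 17/13·1 = 1 ✓
b·c: (-21/11)·2 + 1/3·(-8/33) + 17/13·5/14 = -61837/18018 ≠ 1/2 ⇒ order 1.

1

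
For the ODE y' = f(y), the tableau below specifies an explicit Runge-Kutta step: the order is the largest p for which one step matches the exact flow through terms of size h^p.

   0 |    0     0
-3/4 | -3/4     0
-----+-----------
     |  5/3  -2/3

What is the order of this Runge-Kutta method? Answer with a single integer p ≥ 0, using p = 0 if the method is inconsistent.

2

b = (5/3, -2/3)
c = (0, -3/4)
Σ b_i: 5/3·1 + (-2/3)·1 = 1 ✓
b·c: (-2/3)·(-3/4) = 1/2 ✓; 2 stages ⇒ order 2.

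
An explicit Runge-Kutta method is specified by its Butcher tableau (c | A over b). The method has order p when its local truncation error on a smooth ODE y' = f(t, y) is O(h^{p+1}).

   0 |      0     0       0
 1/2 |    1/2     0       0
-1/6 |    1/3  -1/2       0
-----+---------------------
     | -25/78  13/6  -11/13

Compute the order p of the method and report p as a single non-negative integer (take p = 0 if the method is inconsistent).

1

b = (-25/78, 13/6, -11/13)
c = (0, 1/2, -1/6)
Ac = (0, 0, -1/4)
Σ b_i: (-25/78)·1 + 13/6·1 + (-11/13)·1 = 1 ✓
b·c: 13/6·1/2 + (-11/13)·(-1/6) = 191/156 ≠ 1/2 ⇒ order 1.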